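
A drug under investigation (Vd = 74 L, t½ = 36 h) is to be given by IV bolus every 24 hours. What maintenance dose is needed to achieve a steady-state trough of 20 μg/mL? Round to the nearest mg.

τ/t½ = 24/36 ≈ 0.66667, so f = (1/2)^(24/36) ≈ 0.629961.
Cmin,ss = (D/Vd)·f/(1−f), so D = Cmin,ss·Vd·(1−f)/f.
D = 20 × 74 × (1−f)/f ≈ 20 × 74 × 0.58740 ≈ 869.35 mg.

869 mg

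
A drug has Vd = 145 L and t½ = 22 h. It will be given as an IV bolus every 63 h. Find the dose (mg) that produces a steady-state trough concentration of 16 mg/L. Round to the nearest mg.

14566 mg

τ/t½ = 63/22 ≈ 2.8636, so f = (1/2)^(63/22) ≈ 0.137391.
Cmin,ss = (D/Vd)·f/(1−f), so D = Cmin,ss·Vd·(1−f)/f.
D = 16 × 145 × (1−f)/f ≈ 16 × 145 × 6.27850 ≈ 14566.12 mg.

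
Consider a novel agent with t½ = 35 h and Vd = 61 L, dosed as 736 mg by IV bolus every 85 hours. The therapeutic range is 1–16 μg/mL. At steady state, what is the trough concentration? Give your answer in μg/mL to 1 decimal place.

τ/t½ = 85/35 ≈ 2.4286, so fraction remaining f = (1/2)^(85/35) ≈ 0.1857.
At steady state, accumulation factor R = 1/(1 − e^(−kτ)) ≈ 1.2280.
Single-dose peak C₀ = D/Vd = 736/61 ≈ 12.066 μg/mL.
Cmax,ss = C₀/(1 − f) ≈ 12.066/0.8143 ≈ 14.818 μg/mL.
One interval later, Cmin,ss = Cmax,ss·e^(−kτ) ≈ 14.818 × 0.1857 ≈ 2.752 μg/mL.
Trough 2.8 μg/mL vs MEC 1 μg/mL: adequate.

2.8 μg/mL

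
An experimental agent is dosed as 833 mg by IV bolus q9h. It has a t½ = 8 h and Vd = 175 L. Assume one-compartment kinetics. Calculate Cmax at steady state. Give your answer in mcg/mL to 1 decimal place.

8.8 mcg/mL

k = ln2/t½ = ln2/8 ≈ 0.086643 h⁻¹; fraction remaining f = e^(−kτ) = e^(−0.086643×9) ≈ 0.4585.
At steady state, accumulation factor R = 1/(1 − e^(−kτ)) ≈ 1.8467.
Each bolus raises the concentration by D/Vd = 833/175 ≈ 4.760 mcg/mL.
Steady-state peak Cmax,ss = C₀·R ≈ 4.760 × 1.8467 ≈ 8.790 mcg/mL.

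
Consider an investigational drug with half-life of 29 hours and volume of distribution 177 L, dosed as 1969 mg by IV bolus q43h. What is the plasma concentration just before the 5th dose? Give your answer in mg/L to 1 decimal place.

6.1 mg/L

f = (1/2)^(τ/t½) = (1/2)^(43/29) ≈ 0.3578.
C₀ = D/Vd = 1969/177 ≈ 11.124 mg/L.
Before the 5th dose, 4 doses have been given. Superposition: Cmin = C₀·(f + f² + … + f^4).
≈ 11.124 × (0.3578 + 0.1280 + 0.0458 + 0.0164) ≈ 11.124 × 0.5480 ≈ 6.096 mg/L.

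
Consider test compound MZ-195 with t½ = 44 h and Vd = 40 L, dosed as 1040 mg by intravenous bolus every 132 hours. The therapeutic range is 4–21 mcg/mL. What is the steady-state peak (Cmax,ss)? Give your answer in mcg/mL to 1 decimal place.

29.7 mcg/mL

The dosing interval is 3 half-lives, so f = 2^(−3) = 0.125.
Accumulation ratio R = 1/(1 − f) = 1/0.875 = 8/7.
Single-dose peak C₀ = D/Vd = 1040/40 = 26 mcg/mL.
Steady-state peak Cmax,ss = C₀·R = 26 × 8/7 ≈ 29.714 mcg/mL.
Peak 29.7 mcg/mL vs MTC 21 mcg/mL: exceeds toxic threshold.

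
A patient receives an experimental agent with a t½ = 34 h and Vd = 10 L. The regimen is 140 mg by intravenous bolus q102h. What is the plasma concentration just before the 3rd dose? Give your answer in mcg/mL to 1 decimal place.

2.0 mcg/mL

f = (1/2)^(τ/t½) = (1/2)^(102/34) ≈ 0.1250.
C₀ = D/Vd = 140/10 ≈ 14.000 mcg/mL.
Before the 3rd dose, 2 doses have been given. Superposition: Cmin = C₀·(f + f²).
≈ 14.000 × (0.1250 + 0.0156) ≈ 14.000 × 0.1406 ≈ 1.968 mcg/mL.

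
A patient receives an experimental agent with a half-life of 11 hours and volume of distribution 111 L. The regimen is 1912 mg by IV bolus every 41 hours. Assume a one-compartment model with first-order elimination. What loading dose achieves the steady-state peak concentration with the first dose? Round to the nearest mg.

f = (1/2)^(41/11) ≈ 0.075506; accumulation ratio R = 1/(1−f) ≈ 1.08167.
Loading dose to hit Cmax,ss on first dose: D_load = D_maint·R ≈ 1912 × 1.08167 ≈ 2068.15 mg.

2068 mg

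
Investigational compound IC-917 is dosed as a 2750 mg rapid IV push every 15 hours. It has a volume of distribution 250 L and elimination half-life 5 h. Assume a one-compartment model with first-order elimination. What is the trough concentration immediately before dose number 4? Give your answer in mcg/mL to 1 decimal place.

f = (1/2)^(τ/t½) = (1/2)^(15/5) ≈ 0.1250.
C₀ = D/Vd = 2750/250 ≈ 11.000 mcg/mL.
Before the 4th dose, 3 doses have been given. Superposition: Cmin = C₀·(f + f² + … + f^3).
≈ 11.000 × (0.1250 + 0.0156 + 0.0020) ≈ 11.000 × 0.1426 ≈ 1.569 mcg/mL.

1.6 mcg/mL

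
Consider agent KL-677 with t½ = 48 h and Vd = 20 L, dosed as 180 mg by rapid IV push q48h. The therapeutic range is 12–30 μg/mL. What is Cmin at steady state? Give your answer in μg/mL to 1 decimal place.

9.0 μg/mL

The dosing interval is 1 half-life, so f = 2^(−1) = 0.5.
At steady state, R = 1/(1 − 0.5) = 2/1.
Single-dose peak C₀ = D/Vd = 180/20 = 9 μg/mL.
Steady-state peak Cmax,ss = C₀·R = 9 × 2/1 ≈ 18.000 μg/mL.
Steady-state trough Cmin,ss = Cmax,ss·f ≈ 18.000 × 0.5 ≈ 9.000 μg/mL.
Trough 9.0 μg/mL vs MEC 12 μg/mL: subtherapeutic.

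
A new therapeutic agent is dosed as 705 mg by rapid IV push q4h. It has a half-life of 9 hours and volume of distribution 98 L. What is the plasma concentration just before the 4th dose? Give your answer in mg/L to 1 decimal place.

f = (1/2)^(τ/t½) = (1/2)^(4/9) ≈ 0.7349.
C₀ = D/Vd = 705/98 ≈ 7.194 mg/L.
Before the 4th dose, 3 doses have been given. Superposition: Cmin = C₀·(f + f² + … + f^3).
≈ 7.194 × (0.7349 + 0.5401 + 0.3969) ≈ 7.194 × 1.6719 ≈ 12.028 mg/L.

12.0 mg/L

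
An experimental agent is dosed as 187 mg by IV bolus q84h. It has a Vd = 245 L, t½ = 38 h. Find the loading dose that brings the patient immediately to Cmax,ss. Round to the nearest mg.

f = (1/2)^(84/38) ≈ 0.216055; accumulation ratio R = 1/(1−f) ≈ 1.27560.
Loading dose to hit Cmax,ss on first dose: D_load = D_maint·R ≈ 187 × 1.27560 ≈ 238.54 mg.

239 mg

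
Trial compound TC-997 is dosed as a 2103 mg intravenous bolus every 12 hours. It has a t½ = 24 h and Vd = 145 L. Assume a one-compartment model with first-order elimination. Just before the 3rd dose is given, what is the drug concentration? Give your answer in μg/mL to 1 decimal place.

f = (1/2)^(τ/t½) = (1/2)^(12/24) ≈ 0.7071.
C₀ = D/Vd = 2103/145 ≈ 14.503 μg/mL.
Before the 3rd dose, 2 doses have been given. Superposition: Cmin = C₀·(f + f²).
≈ 14.503 × (0.7071 + 0.5000) ≈ 14.503 × 1.2071 ≈ 17.507 μg/mL.

17.5 μg/mL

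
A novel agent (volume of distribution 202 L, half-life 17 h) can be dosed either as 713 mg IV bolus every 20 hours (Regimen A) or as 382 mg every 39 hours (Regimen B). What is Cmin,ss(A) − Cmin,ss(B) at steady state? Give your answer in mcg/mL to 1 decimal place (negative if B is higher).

2.3 mcg/mL

Regimen A: f = (1/2)^(20/17) ≈ 0.4424; Cmin,ss = (713/202)·f/(1−f) ≈ 2.800 mcg/mL.
Regimen B: f = (1/2)^(39/17) ≈ 0.2039; Cmin,ss = (382/202)·f/(1−f) ≈ 0.484 mcg/mL.
Difference ≈ 2.800 − 0.484 ≈ 2.316 mcg/mL.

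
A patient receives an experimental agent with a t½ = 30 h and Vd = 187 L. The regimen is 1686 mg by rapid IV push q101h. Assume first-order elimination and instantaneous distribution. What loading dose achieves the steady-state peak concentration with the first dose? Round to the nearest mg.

1867 mg

f = (1/2)^(101/30) ≈ 0.096947; accumulation ratio R = 1/(1−f) ≈ 1.10735.
Loading dose to hit Cmax,ss on first dose: D_load = D_maint·R ≈ 1686 × 1.10735 ≈ 1866.99 mg.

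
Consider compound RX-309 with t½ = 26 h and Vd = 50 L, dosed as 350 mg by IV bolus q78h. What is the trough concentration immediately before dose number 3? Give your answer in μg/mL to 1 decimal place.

f = (1/2)^(τ/t½) = (1/2)^(78/26) ≈ 0.1250.
C₀ = D/Vd = 350/50 ≈ 7.000 μg/mL.
Before the 3rd dose, 2 doses have been given. Superposition: Cmin = C₀·(f + f²).
≈ 7.000 × (0.1250 + 0.0156) ≈ 7.000 × 0.1406 ≈ 0.984 μg/mL.

1.0 μg/mL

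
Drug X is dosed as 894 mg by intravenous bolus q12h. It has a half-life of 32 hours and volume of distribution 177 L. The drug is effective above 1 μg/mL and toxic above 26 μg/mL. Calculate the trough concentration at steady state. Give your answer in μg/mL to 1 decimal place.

17.0 μg/mL

τ/t½ = 12/32 ≈ 0.375, so fraction remaining f = (1/2)^(12/32) ≈ 0.7711.
Accumulation ratio R = 1/(1 − f) ≈ 1/0.2289 ≈ 4.3687.
Each bolus raises the concentration by D/Vd = 894/177 ≈ 5.051 μg/mL.
Steady-state peak Cmax,ss = C₀·R ≈ 5.051 × 4.3687 ≈ 22.066 μg/mL.
One interval later, Cmin,ss = Cmax,ss·e^(−kτ) ≈ 22.066 × 0.7711 ≈ 17.015 μg/mL.
Trough 17.0 μg/mL vs MEC 1 μg/mL: adequate.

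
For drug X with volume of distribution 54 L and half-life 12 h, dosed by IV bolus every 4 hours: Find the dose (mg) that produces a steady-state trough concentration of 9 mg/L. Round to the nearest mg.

126 mg

τ/t½ = 4/12 ≈ 0.33333, so f = (1/2)^(4/12) ≈ 0.793701.
Cmin,ss = (D/Vd)·f/(1−f), so D = Cmin,ss·Vd·(1−f)/f.
D = 9 × 54 × (1−f)/f ≈ 9 × 54 × 0.25992 ≈ 126.32 mg.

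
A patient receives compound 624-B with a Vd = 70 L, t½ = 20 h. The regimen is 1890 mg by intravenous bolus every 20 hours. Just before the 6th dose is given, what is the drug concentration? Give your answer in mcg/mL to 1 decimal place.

f = (1/2)^(τ/t½) = (1/2)^(20/20) ≈ 0.5000.
C₀ = D/Vd = 1890/70 ≈ 27.000 mcg/mL.
Before the 6th dose, 5 doses have been given. Superposition: Cmin = C₀·(f + f² + … + f^5).
≈ 27.000 × (0.5000 + 0.2500 + 0.1250 + 0.0625 + 0.0313) ≈ 27.000 × 0.9688 ≈ 26.158 mcg/mL.

26.2 mcg/mL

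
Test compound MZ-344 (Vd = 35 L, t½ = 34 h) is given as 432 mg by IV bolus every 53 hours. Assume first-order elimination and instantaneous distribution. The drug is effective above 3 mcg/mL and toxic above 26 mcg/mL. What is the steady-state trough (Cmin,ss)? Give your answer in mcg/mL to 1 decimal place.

6.3 mcg/mL

k = ln2/t½ = ln2/34 ≈ 0.020387 h⁻¹; fraction remaining f = e^(−kτ) = e^(−0.020387×53) ≈ 0.3394.
Accumulation ratio R = 1/(1 − f) ≈ 1/0.6606 ≈ 1.5138.
Each bolus raises the concentration by D/Vd = 432/35 ≈ 12.343 mcg/mL.
Steady-state peak Cmax,ss = C₀·R ≈ 12.343 × 1.5138 ≈ 18.685 mcg/mL.
Steady-state trough Cmin,ss = Cmax,ss·f ≈ 18.685 × 0.3394 ≈ 6.342 mcg/mL.
Trough 6.3 mcg/mL vs MEC 3 mcg/mL: adequate.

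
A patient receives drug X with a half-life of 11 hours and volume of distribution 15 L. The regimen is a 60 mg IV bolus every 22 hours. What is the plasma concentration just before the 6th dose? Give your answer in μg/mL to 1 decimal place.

1.3 μg/mL

f = (1/2)^(τ/t½) = (1/2)^(22/11) ≈ 0.2500.
C₀ = D/Vd = 60/15 ≈ 4.000 μg/mL.
Before the 6th dose, 5 doses have been given. Superposition: Cmin = C₀·(f + f² + … + f^5).
≈ 4.000 × (0.2500 + 0.0625 + 0.0156 + 0.0039 + 0.0010) ≈ 4.000 × 0.3330 ≈ 1.332 μg/mL.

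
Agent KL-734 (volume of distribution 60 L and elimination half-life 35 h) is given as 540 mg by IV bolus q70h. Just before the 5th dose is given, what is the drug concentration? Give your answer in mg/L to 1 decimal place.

f = (1/2)^(τ/t½) = (1/2)^(70/35) ≈ 0.2500.
C₀ = D/Vd = 540/60 ≈ 9.000 mg/L.
Before the 5th dose, 4 doses have been given. Superposition: Cmin = C₀·(f + f² + … + f^4).
≈ 9.000 × (0.2500 + 0.0625 + 0.0156 + 0.0039) ≈ 9.000 × 0.3320 ≈ 2.988 mg/L.

3.0 mg/L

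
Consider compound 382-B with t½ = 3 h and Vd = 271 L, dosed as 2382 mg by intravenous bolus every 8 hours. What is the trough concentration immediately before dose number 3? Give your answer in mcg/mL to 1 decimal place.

f = (1/2)^(τ/t½) = (1/2)^(8/3) ≈ 0.1575.
C₀ = D/Vd = 2382/271 ≈ 8.790 mcg/mL.
Before the 3rd dose, 2 doses have been given. Superposition: Cmin = C₀·(f + f²).
≈ 8.790 × (0.1575 + 0.0248) ≈ 8.790 × 0.1823 ≈ 1.602 mcg/mL.

1.6 mcg/mL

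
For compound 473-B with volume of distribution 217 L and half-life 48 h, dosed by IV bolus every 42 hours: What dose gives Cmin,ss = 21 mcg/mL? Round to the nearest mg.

3801 mg

τ/t½ = 42/48 ≈ 0.875, so f = (1/2)^(42/48) ≈ 0.545254.
Cmin,ss = (D/Vd)·f/(1−f), so D = Cmin,ss·Vd·(1−f)/f.
D = 21 × 217 × (1−f)/f ≈ 21 × 217 × 0.83401 ≈ 3800.58 mg.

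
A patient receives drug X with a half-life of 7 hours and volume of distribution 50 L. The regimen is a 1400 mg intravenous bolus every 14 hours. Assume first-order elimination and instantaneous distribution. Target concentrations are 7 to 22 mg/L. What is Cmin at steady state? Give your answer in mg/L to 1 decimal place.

The dosing interval is 2 half-lives, so f = 2^(−2) = 0.25.
At steady state, R = 1/(1 − 0.25) = 4/3.
Single-dose peak C₀ = D/Vd = 1400/50 = 28 mg/L.
Steady-state peak Cmax,ss = C₀·R = 28 × 4/3 ≈ 37.333 mg/L.
Steady-state trough Cmin,ss = Cmax,ss·f ≈ 37.333 × 0.25 ≈ 9.333 mg/L.
Trough 9.3 mg/L vs MEC 7 mg/L: adequate.

9.3 mg/L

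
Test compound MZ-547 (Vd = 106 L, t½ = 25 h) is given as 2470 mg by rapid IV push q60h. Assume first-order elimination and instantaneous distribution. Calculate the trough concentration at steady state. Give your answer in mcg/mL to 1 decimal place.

5.4 mcg/mL

Over one 60-h interval, 60/25 ≈ 2.4 half-lives elapse, leaving f ≈ 0.1895 of each dose.
At steady state, accumulation factor R = 1/(1 − e^(−kτ)) ≈ 1.2338.
Each bolus raises the concentration by D/Vd = 2470/106 ≈ 23.302 mcg/mL.
Steady-state peak Cmax,ss = C₀·R ≈ 23.302 × 1.2338 ≈ 28.750 mcg/mL.
One interval later, Cmin,ss = Cmax,ss·e^(−kτ) ≈ 28.750 × 0.1895 ≈ 5.448 mcg/mL.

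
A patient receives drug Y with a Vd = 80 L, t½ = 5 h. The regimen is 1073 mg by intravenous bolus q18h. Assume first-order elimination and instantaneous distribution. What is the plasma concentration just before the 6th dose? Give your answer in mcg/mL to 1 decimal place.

1.2 mcg/mL

f = (1/2)^(τ/t½) = (1/2)^(18/5) ≈ 0.0825.
C₀ = D/Vd = 1073/80 ≈ 13.412 mcg/mL.
Before the 6th dose, 5 doses have been given. Superposition: Cmin = C₀·(f + f² + … + f^5).
≈ 13.412 × (0.0825 + 0.0068 + 0.0006 + 0.0000 + 0.0000) ≈ 13.412 × 0.0899 ≈ 1.206 mcg/mL.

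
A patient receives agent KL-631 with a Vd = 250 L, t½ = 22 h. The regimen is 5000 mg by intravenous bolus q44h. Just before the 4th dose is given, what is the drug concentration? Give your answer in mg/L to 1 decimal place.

6.6 mg/L

f = (1/2)^(τ/t½) = (1/2)^(44/22) ≈ 0.2500.
C₀ = D/Vd = 5000/250 ≈ 20.000 mg/L.
Before the 4th dose, 3 doses have been given. Superposition: Cmin = C₀·(f + f² + … + f^3).
≈ 20.000 × (0.2500 + 0.0625 + 0.0156) ≈ 20.000 × 0.3281 ≈ 6.562 mg/L.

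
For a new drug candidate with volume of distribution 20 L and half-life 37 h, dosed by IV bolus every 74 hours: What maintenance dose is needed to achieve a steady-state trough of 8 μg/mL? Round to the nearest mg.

480 mg

τ/t½ = 74/37 ≈ 2, so f = (1/2)^(74/37) ≈ 0.250000.
Cmin,ss = (D/Vd)·f/(1−f), so D = Cmin,ss·Vd·(1−f)/f.
D = 8 × 20 × (1−f)/f ≈ 8 × 20 × 3.00000 ≈ 480.00 mg.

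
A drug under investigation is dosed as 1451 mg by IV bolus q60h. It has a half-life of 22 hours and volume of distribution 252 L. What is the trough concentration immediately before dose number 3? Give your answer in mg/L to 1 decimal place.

1.0 mg/L

f = (1/2)^(τ/t½) = (1/2)^(60/22) ≈ 0.1510.
C₀ = D/Vd = 1451/252 ≈ 5.758 mg/L.
Before the 3rd dose, 2 doses have been given. Superposition: Cmin = C₀·(f + f²).
≈ 5.758 × (0.1510 + 0.0228) ≈ 5.758 × 0.1738 ≈ 1.001 mg/L.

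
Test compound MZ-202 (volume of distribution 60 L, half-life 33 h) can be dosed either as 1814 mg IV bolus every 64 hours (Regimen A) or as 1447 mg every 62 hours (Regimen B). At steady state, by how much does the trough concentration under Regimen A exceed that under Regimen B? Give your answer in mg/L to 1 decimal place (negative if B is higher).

Regimen A: f = (1/2)^(64/33) ≈ 0.2607; Cmin,ss = (1814/60)·f/(1−f) ≈ 10.661 mg/L.
Regimen B: f = (1/2)^(62/33) ≈ 0.2719; Cmin,ss = (1447/60)·f/(1−f) ≈ 9.006 mg/L.
Difference ≈ 10.661 − 9.006 ≈ 1.655 mg/L.

1.7 mg/L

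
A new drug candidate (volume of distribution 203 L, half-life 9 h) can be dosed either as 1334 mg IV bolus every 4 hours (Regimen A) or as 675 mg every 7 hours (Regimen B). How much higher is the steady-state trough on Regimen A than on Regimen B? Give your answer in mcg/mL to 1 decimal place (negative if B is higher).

13.6 mcg/mL

Regimen A: f = (1/2)^(4/9) ≈ 0.7349; Cmin,ss = (1334/203)·f/(1−f) ≈ 18.217 mcg/mL.
Regimen B: f = (1/2)^(7/9) ≈ 0.5833; Cmin,ss = (675/203)·f/(1−f) ≈ 4.655 mcg/mL.
Difference ≈ 18.217 − 4.655 ≈ 13.562 mcg/mL.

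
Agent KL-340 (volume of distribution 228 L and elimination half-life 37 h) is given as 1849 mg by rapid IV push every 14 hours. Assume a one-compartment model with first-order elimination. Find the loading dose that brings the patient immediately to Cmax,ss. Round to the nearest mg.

8015 mg

f = (1/2)^(14/37) ≈ 0.769302; accumulation ratio R = 1/(1−f) ≈ 4.33467.
Loading dose to hit Cmax,ss on first dose: D_load = D_maint·R ≈ 1849 × 4.33467 ≈ 8014.80 mg.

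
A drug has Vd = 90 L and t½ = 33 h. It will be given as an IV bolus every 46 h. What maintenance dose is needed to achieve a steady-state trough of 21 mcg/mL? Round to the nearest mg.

τ/t½ = 46/33 ≈ 1.3939, so f = (1/2)^(46/33) ≈ 0.380524.
Cmin,ss = (D/Vd)·f/(1−f), so D = Cmin,ss·Vd·(1−f)/f.
D = 21 × 90 × (1−f)/f ≈ 21 × 90 × 1.62796 ≈ 3076.84 mg.

3077 mg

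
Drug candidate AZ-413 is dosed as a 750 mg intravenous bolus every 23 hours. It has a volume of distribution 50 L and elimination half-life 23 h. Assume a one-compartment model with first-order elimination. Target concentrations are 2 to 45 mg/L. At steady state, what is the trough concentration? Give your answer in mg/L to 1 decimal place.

τ = 23 h = 1 half-life, so f = (1/2)^1 = 0.5.
At steady state, R = 1/(1 − 0.5) = 2/1.
Single-dose peak C₀ = D/Vd = 750/50 = 15 mg/L.
Steady-state peak Cmax,ss = C₀·R = 15 × 2/1 ≈ 30.000 mg/L.
Steady-state trough Cmin,ss = Cmax,ss·f ≈ 30.000 × 0.5 ≈ 15.000 mg/L.
Trough 15.0 mg/L vs MEC 2 mg/L: adequate.

15.0 mg/L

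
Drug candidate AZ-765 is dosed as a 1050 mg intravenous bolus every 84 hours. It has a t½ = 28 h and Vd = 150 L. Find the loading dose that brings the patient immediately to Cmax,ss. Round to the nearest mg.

f = (1/2)^(84/28) ≈ 0.125000; accumulation ratio R = 1/(1−f) ≈ 1.14286.
Loading dose to hit Cmax,ss on first dose: D_load = D_maint·R ≈ 1050 × 1.14286 ≈ 1200.00 mg.

1200 mg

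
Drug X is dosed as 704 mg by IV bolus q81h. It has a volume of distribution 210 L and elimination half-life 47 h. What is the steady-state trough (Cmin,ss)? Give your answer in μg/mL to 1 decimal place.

1.5 μg/mL

τ/t½ = 81/47 ≈ 1.7234, so fraction remaining f = (1/2)^(81/47) ≈ 0.3028.
Single-dose peak C₀ = D/Vd = 704/210 ≈ 3.352 μg/mL.
Steady-state trough Cmin,ss = C₀·f/(1−f) ≈ 3.352 × 0.3028/0.6972 ≈ 1.456 μg/mL.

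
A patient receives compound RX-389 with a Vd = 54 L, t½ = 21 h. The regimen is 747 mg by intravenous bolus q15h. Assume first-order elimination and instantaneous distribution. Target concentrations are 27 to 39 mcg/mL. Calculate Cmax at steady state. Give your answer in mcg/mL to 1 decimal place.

35.4 mcg/mL

Over one 15-h interval, 15/21 ≈ 0.71429 half-lives elapse, leaving f ≈ 0.6095 of each dose.
At steady state, accumulation factor R = 1/(1 − e^(−kτ)) ≈ 2.5608.
Single-dose peak C₀ = D/Vd = 747/54 ≈ 13.833 mcg/mL.
Steady-state peak Cmax,ss = C₀·R ≈ 13.833 × 2.5608 ≈ 35.424 mcg/mL.
Peak 35.4 mcg/mL vs MTC 39 mcg/mL: below toxic threshold.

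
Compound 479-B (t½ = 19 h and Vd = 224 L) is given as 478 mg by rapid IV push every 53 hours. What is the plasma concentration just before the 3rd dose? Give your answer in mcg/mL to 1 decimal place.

0.4 mcg/mL

f = (1/2)^(τ/t½) = (1/2)^(53/19) ≈ 0.1446.
C₀ = D/Vd = 478/224 ≈ 2.134 mcg/mL.
Before the 3rd dose, 2 doses have been given. Superposition: Cmin = C₀·(f + f²).
≈ 2.134 × (0.1446 + 0.0209) ≈ 2.134 × 0.1655 ≈ 0.353 mcg/mL.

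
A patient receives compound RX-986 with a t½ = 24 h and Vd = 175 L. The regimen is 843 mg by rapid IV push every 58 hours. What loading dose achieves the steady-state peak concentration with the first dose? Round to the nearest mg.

1037 mg

f = (1/2)^(58/24) ≈ 0.187288; accumulation ratio R = 1/(1−f) ≈ 1.23045.
Loading dose to hit Cmax,ss on first dose: D_load = D_maint·R ≈ 843 × 1.23045 ≈ 1037.27 mg.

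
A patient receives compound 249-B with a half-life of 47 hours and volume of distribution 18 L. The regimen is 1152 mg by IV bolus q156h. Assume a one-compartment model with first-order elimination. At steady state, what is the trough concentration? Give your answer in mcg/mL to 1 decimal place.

7.1 mcg/mL

k = ln2/t½ = ln2/47 ≈ 0.014748 h⁻¹; fraction remaining f = e^(−kτ) = e^(−0.014748×156) ≈ 0.1002.
Accumulation ratio R = 1/(1 − f) ≈ 1/0.8998 ≈ 1.1114.
Each bolus raises the concentration by D/Vd = 1152/18 ≈ 64.000 mcg/mL.
Steady-state peak Cmax,ss = C₀·R ≈ 64.000 × 1.1114 ≈ 71.130 mcg/mL.
Steady-state trough Cmin,ss = Cmax,ss·f ≈ 71.130 × 0.1002 ≈ 7.127 mcg/mL.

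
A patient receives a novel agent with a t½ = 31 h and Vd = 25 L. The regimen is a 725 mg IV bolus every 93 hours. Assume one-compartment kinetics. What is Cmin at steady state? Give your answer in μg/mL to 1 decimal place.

4.1 μg/mL

τ = 93 h = 3 half-lives, so f = (1/2)^3 = 0.125.
Accumulation ratio R = 1/(1 − f) = 1/0.875 = 8/7.
Single-dose peak C₀ = D/Vd = 725/25 = 29 μg/mL.
Steady-state peak Cmax,ss = C₀·R = 29 × 8/7 ≈ 33.143 μg/mL.
Steady-state trough Cmin,ss = Cmax,ss·f ≈ 33.143 × 0.125 ≈ 4.143 μg/mL.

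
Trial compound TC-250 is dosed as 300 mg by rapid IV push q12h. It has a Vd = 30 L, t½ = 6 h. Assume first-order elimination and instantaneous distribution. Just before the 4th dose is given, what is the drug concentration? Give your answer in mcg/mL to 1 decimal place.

f = (1/2)^(τ/t½) = (1/2)^(12/6) ≈ 0.2500.
C₀ = D/Vd = 300/30 ≈ 10.000 mcg/mL.
Before the 4th dose, 3 doses have been given. Superposition: Cmin = C₀·(f + f² + … + f^3).
≈ 10.000 × (0.2500 + 0.0625 + 0.0156) ≈ 10.000 × 0.3281 ≈ 3.281 mcg/mL.

3.3 mcg/mL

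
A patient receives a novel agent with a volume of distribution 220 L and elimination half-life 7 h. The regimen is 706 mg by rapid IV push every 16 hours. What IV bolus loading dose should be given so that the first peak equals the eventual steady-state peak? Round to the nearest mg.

f = (1/2)^(16/7) ≈ 0.205084; accumulation ratio R = 1/(1−f) ≈ 1.25799.
Loading dose to hit Cmax,ss on first dose: D_load = D_maint·R ≈ 706 × 1.25799 ≈ 888.14 mg.

888 mg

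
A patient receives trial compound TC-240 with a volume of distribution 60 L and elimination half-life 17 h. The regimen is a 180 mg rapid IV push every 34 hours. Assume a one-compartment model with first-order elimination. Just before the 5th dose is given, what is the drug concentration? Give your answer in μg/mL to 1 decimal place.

1.0 μg/mL

f = (1/2)^(τ/t½) = (1/2)^(34/17) ≈ 0.2500.
C₀ = D/Vd = 180/60 ≈ 3.000 μg/mL.
Before the 5th dose, 4 doses have been given. Superposition: Cmin = C₀·(f + f² + … + f^4).
≈ 3.000 × (0.2500 + 0.0625 + 0.0156 + 0.0039) ≈ 3.000 × 0.3320 ≈ 0.996 μg/mL.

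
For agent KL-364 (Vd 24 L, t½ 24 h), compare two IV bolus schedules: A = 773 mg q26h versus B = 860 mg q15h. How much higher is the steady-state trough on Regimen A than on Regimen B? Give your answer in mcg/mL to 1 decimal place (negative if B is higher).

-37.3 mcg/mL

Regimen A: f = (1/2)^(26/24) ≈ 0.4719; Cmin,ss = (773/24)·f/(1−f) ≈ 28.781 mcg/mL.
Regimen B: f = (1/2)^(15/24) ≈ 0.6484; Cmin,ss = (860/24)·f/(1−f) ≈ 66.082 mcg/mL.
Difference ≈ 28.781 − 66.082 ≈ -37.301 mcg/mL.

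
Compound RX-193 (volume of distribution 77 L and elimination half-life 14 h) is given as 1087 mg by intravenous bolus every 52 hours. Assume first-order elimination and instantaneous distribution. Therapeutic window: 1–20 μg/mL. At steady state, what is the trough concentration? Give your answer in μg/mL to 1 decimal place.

1.2 μg/mL

Over one 52-h interval, 52/14 ≈ 3.7143 half-lives elapse, leaving f ≈ 0.0762 of each dose.
Accumulation ratio R = 1/(1 − f) ≈ 1/0.9238 ≈ 1.0825.
Each bolus raises the concentration by D/Vd = 1087/77 ≈ 14.117 μg/mL.
Steady-state peak Cmax,ss = C₀·R ≈ 14.117 × 1.0825 ≈ 15.282 μg/mL.
Steady-state trough Cmin,ss = Cmax,ss·f ≈ 15.282 × 0.0762 ≈ 1.164 μg/mL.
Trough 1.2 μg/mL vs MEC 1 μg/mL: adequate.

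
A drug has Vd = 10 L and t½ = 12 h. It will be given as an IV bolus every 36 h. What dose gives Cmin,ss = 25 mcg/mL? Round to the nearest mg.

τ/t½ = 36/12 ≈ 3, so f = (1/2)^(36/12) ≈ 0.125000.
Cmin,ss = (D/Vd)·f/(1−f), so D = Cmin,ss·Vd·(1−f)/f.
D = 25 × 10 × (1−f)/f ≈ 25 × 10 × 7.00000 ≈ 1750.00 mg.

1750 mg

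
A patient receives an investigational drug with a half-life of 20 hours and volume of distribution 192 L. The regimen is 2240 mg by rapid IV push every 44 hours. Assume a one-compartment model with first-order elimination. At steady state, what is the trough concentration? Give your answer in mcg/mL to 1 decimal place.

Over one 44-h interval, 44/20 ≈ 2.2 half-lives elapse, leaving f ≈ 0.2176 of each dose.
At steady state, accumulation factor R = 1/(1 − e^(−kτ)) ≈ 1.2781.
Single-dose peak C₀ = D/Vd = 2240/192 ≈ 11.667 mcg/mL.
Steady-state peak Cmax,ss = C₀·R ≈ 11.667 × 1.2781 ≈ 14.912 mcg/mL.
Steady-state trough Cmin,ss = Cmax,ss·f ≈ 14.912 × 0.2176 ≈ 3.245 mcg/mL.

3.2 mcg/mL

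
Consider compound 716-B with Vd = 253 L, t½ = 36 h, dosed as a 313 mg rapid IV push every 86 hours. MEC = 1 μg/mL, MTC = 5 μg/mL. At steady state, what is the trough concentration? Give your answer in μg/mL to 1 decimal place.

Over one 86-h interval, 86/36 ≈ 2.3889 half-lives elapse, leaving f ≈ 0.1909 of each dose.
At steady state, accumulation factor R = 1/(1 − e^(−kτ)) ≈ 1.2359.
Each bolus raises the concentration by D/Vd = 313/253 ≈ 1.237 μg/mL.
Cmax,ss = C₀/(1 − f) ≈ 1.237/0.8091 ≈ 1.529 μg/mL.
One interval later, Cmin,ss = Cmax,ss·e^(−kτ) ≈ 1.529 × 0.1909 ≈ 0.292 μg/mL.
Trough 0.3 μg/mL vs MEC 1 μg/mL: subtherapeutic.

0.3 μg/mL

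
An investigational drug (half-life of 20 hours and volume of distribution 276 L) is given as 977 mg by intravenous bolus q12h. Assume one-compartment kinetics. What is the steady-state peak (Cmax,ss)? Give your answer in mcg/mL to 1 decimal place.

Over one 12-h interval, 12/20 ≈ 0.6 half-lives elapse, leaving f ≈ 0.6598 of each dose.
At steady state, accumulation factor R = 1/(1 − e^(−kτ)) ≈ 2.9394.
Each bolus raises the concentration by D/Vd = 977/276 ≈ 3.540 mcg/mL.
Cmax,ss = C₀/(1 − f) ≈ 3.540/0.3402 ≈ 10.406 mcg/mL.

10.4 mcg/mL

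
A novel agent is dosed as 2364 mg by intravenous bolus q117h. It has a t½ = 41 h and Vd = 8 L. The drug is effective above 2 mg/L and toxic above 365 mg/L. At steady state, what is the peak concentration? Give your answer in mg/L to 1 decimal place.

342.9 mg/L

k = ln2/t½ = ln2/41 ≈ 0.016906 h⁻¹; fraction remaining f = e^(−kτ) = e^(−0.016906×117) ≈ 0.1383.
At steady state, accumulation factor R = 1/(1 − e^(−kτ)) ≈ 1.1605.
Single-dose peak C₀ = D/Vd = 2364/8 ≈ 295.500 mg/L.
Cmax,ss = C₀/(1 − f) ≈ 295.500/0.8617 ≈ 342.927 mg/L.
Peak 342.9 mg/L vs MTC 365 mg/L: below toxic threshold.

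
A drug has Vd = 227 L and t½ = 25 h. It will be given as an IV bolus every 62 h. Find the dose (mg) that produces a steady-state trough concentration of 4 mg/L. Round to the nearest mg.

4158 mg

τ/t½ = 62/25 ≈ 2.48, so f = (1/2)^(62/25) ≈ 0.179244.
Cmin,ss = (D/Vd)·f/(1−f), so D = Cmin,ss·Vd·(1−f)/f.
D = 4 × 227 × (1−f)/f ≈ 4 × 227 × 4.57899 ≈ 4157.72 mg.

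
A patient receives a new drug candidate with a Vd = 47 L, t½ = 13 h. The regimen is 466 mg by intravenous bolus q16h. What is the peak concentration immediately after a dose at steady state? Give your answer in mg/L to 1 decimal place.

17.3 mg/L

τ/t½ = 16/13 ≈ 1.2308, so fraction remaining f = (1/2)^(16/13) ≈ 0.4261.
Accumulation ratio R = 1/(1 − f) ≈ 1/0.5739 ≈ 1.7425.
Each bolus raises the concentration by D/Vd = 466/47 ≈ 9.915 mg/L.
Steady-state peak Cmax,ss = C₀·R ≈ 9.915 × 1.7425 ≈ 17.277 mg/L.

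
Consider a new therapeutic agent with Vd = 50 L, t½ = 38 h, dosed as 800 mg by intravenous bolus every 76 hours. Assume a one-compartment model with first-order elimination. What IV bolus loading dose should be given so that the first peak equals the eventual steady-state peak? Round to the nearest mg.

f = (1/2)^(76/38) ≈ 0.250000; accumulation ratio R = 1/(1−f) ≈ 1.33333.
Loading dose to hit Cmax,ss on first dose: D_load = D_maint·R ≈ 800 × 1.33333 ≈ 1066.66 mg.

1067 mg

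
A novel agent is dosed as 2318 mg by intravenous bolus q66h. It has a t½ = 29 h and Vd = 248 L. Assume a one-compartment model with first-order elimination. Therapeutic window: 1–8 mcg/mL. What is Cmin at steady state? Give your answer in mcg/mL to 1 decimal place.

2.4 mcg/mL

Over one 66-h interval, 66/29 ≈ 2.2759 half-lives elapse, leaving f ≈ 0.2065 of each dose.
Each bolus raises the concentration by D/Vd = 2318/248 ≈ 9.347 mcg/mL.
Steady-state trough Cmin,ss = C₀·f/(1−f) ≈ 9.347 × 0.2065/0.7935 ≈ 2.432 mcg/mL.
Trough 2.4 mcg/mL vs MEC 1 mcg/mL: adequate.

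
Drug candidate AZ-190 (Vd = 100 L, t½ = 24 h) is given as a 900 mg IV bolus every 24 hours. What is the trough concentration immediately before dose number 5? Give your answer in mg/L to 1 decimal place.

8.4 mg/L

f = (1/2)^(τ/t½) = (1/2)^(24/24) ≈ 0.5000.
C₀ = D/Vd = 900/100 ≈ 9.000 mg/L.
Before the 5th dose, 4 doses have been given. Superposition: Cmin = C₀·(f + f² + … + f^4).
≈ 9.000 × (0.5000 + 0.2500 + 0.1250 + 0.0625) ≈ 9.000 × 0.9375 ≈ 8.438 mg/L.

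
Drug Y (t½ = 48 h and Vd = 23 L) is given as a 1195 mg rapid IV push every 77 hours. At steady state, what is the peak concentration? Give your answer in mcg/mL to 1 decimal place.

77.4 mcg/mL

k = ln2/t½ = ln2/48 ≈ 0.014441 h⁻¹; fraction remaining f = e^(−kτ) = e^(−0.014441×77) ≈ 0.3289.
Accumulation ratio R = 1/(1 − f) ≈ 1/0.6711 ≈ 1.4901.
Each bolus raises the concentration by D/Vd = 1195/23 ≈ 51.957 mcg/mL.
Steady-state peak Cmax,ss = C₀·R ≈ 51.957 × 1.4901 ≈ 77.421 mcg/mL.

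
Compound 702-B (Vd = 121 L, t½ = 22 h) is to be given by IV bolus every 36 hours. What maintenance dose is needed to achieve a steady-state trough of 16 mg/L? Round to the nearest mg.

4083 mg

τ/t½ = 36/22 ≈ 1.6364, so f = (1/2)^(36/22) ≈ 0.321666.
Cmin,ss = (D/Vd)·f/(1−f), so D = Cmin,ss·Vd·(1−f)/f.
D = 16 × 121 × (1−f)/f ≈ 16 × 121 × 2.10881 ≈ 4082.66 mg.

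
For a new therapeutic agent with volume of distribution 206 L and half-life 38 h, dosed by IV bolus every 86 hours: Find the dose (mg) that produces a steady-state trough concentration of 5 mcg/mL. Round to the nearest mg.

τ/t½ = 86/38 ≈ 2.2632, so f = (1/2)^(86/38) ≈ 0.208316.
Cmin,ss = (D/Vd)·f/(1−f), so D = Cmin,ss·Vd·(1−f)/f.
D = 5 × 206 × (1−f)/f ≈ 5 × 206 × 3.80040 ≈ 3914.41 mg.

3914 mg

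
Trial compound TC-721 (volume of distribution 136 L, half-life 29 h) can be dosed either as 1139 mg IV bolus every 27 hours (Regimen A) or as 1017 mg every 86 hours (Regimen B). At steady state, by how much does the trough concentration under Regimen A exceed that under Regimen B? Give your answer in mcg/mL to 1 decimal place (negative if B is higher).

8.1 mcg/mL

Regimen A: f = (1/2)^(27/29) ≈ 0.5245; Cmin,ss = (1139/136)·f/(1−f) ≈ 9.238 mcg/mL.
Regimen B: f = (1/2)^(86/29) ≈ 0.1280; Cmin,ss = (1017/136)·f/(1−f) ≈ 1.098 mcg/mL.
Difference ≈ 9.238 − 1.098 ≈ 8.140 mcg/mL.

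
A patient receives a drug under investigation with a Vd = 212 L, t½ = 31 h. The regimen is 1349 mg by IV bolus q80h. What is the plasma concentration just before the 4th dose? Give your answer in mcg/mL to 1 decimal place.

f = (1/2)^(τ/t½) = (1/2)^(80/31) ≈ 0.1672.
C₀ = D/Vd = 1349/212 ≈ 6.363 mcg/mL.
Before the 4th dose, 3 doses have been given. Superposition: Cmin = C₀·(f + f² + … + f^3).
≈ 6.363 × (0.1672 + 0.0280 + 0.0047) ≈ 6.363 × 0.1999 ≈ 1.272 mcg/mL.

1.3 mcg/mL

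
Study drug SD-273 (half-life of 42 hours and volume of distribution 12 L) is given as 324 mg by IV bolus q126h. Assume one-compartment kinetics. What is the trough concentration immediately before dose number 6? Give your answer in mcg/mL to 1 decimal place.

3.9 mcg/mL

f = (1/2)^(τ/t½) = (1/2)^(126/42) ≈ 0.1250.
C₀ = D/Vd = 324/12 ≈ 27.000 mcg/mL.
Before the 6th dose, 5 doses have been given. Superposition: Cmin = C₀·(f + f² + … + f^5).
≈ 27.000 × (0.1250 + 0.0156 + 0.0020 + 0.0002 + 0.0000) ≈ 27.000 × 0.1428 ≈ 3.856 mcg/mL.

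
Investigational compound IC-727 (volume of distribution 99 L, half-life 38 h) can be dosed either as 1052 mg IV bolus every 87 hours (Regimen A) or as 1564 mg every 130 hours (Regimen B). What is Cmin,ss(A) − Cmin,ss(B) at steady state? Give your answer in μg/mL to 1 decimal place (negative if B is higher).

1.1 μg/mL

Regimen A: f = (1/2)^(87/38) ≈ 0.2046; Cmin,ss = (1052/99)·f/(1−f) ≈ 2.733 μg/mL.
Regimen B: f = (1/2)^(130/38) ≈ 0.0934; Cmin,ss = (1564/99)·f/(1−f) ≈ 1.628 μg/mL.
Difference ≈ 2.733 − 1.628 ≈ 1.105 μg/mL.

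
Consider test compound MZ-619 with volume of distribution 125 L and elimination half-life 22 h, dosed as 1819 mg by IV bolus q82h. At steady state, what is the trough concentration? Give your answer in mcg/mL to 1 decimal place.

τ/t½ = 82/22 ≈ 3.7273, so fraction remaining f = (1/2)^(82/22) ≈ 0.0755.
Each bolus raises the concentration by D/Vd = 1819/125 ≈ 14.552 mcg/mL.
Steady-state trough Cmin,ss = C₀·f/(1−f) ≈ 14.552 × 0.0755/0.9245 ≈ 1.188 mcg/mL.

1.2 mcg/mL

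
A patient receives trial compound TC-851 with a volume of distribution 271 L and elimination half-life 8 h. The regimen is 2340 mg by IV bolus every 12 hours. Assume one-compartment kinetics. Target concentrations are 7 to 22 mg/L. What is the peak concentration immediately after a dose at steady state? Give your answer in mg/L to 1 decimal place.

k = ln2/t½ = ln2/8 ≈ 0.086643 h⁻¹; fraction remaining f = e^(−kτ) = e^(−0.086643×12) ≈ 0.3536.
Accumulation ratio R = 1/(1 − f) ≈ 1/0.6464 ≈ 1.5470.
Single-dose peak C₀ = D/Vd = 2340/271 ≈ 8.635 mg/L.
Steady-state peak Cmax,ss = C₀·R ≈ 8.635 × 1.5470 ≈ 13.358 mg/L.
Peak 13.4 mg/L vs MTC 22 mg/L: below toxic threshold.

13.4 mg/L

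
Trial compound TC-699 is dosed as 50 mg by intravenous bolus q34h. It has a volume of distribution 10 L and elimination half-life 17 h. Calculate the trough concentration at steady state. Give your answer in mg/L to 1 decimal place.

1.7 mg/L

The dosing interval is 2 half-lives, so f = 2^(−2) = 0.25.
Accumulation ratio R = 1/(1 − f) = 1/0.75 = 4/3.
Single-dose peak C₀ = D/Vd = 50/10 = 5 mg/L.
Steady-state peak Cmax,ss = C₀·R = 5 × 4/3 ≈ 6.667 mg/L.
Steady-state trough Cmin,ss = Cmax,ss·f ≈ 6.667 × 0.25 ≈ 1.667 mg/L.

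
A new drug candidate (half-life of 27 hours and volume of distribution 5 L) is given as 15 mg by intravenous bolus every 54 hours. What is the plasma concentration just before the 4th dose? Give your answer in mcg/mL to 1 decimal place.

1.0 mcg/mL

f = (1/2)^(τ/t½) = (1/2)^(54/27) ≈ 0.2500.
C₀ = D/Vd = 15/5 ≈ 3.000 mcg/mL.
Before the 4th dose, 3 doses have been given. Superposition: Cmin = C₀·(f + f² + … + f^3).
≈ 3.000 × (0.2500 + 0.0625 + 0.0156) ≈ 3.000 × 0.3281 ≈ 0.984 mcg/mL.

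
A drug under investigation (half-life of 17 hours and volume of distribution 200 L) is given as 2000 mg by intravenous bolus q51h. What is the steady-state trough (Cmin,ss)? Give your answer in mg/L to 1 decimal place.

1.4 mg/L

τ = 51 h = 3 half-lives, so f = (1/2)^3 = 0.125.
Accumulation ratio R = 1/(1 − f) = 1/0.875 = 8/7.
Single-dose peak C₀ = D/Vd = 2000/200 = 10 mg/L.
Steady-state peak Cmax,ss = C₀·R = 10 × 8/7 ≈ 11.429 mg/L.
Steady-state trough Cmin,ss = Cmax,ss·f ≈ 11.429 × 0.125 ≈ 1.429 mg/L.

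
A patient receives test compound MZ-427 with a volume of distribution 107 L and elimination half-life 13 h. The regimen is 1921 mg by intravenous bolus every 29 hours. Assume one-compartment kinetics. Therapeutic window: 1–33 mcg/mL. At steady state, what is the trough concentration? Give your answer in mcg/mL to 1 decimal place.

τ/t½ = 29/13 ≈ 2.2308, so fraction remaining f = (1/2)^(29/13) ≈ 0.2130.
Accumulation ratio R = 1/(1 − f) ≈ 1/0.7870 ≈ 1.2706.
Single-dose peak C₀ = D/Vd = 1921/107 ≈ 17.953 mcg/mL.
Cmax,ss = C₀/(1 − f) ≈ 17.953/0.7870 ≈ 22.812 mcg/mL.
Steady-state trough Cmin,ss = Cmax,ss·f ≈ 22.812 × 0.2130 ≈ 4.859 mcg/mL.
Trough 4.9 mcg/mL vs MEC 1 mcg/mL: adequate.

4.9 mcg/mL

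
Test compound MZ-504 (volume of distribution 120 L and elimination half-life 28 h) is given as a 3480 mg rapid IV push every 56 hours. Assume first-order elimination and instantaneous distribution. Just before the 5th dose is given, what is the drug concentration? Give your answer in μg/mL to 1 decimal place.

9.6 μg/mL

f = (1/2)^(τ/t½) = (1/2)^(56/28) ≈ 0.2500.
C₀ = D/Vd = 3480/120 ≈ 29.000 μg/mL.
Before the 5th dose, 4 doses have been given. Superposition: Cmin = C₀·(f + f² + … + f^4).
≈ 29.000 × (0.2500 + 0.0625 + 0.0156 + 0.0039) ≈ 29.000 × 0.3320 ≈ 9.628 μg/mL.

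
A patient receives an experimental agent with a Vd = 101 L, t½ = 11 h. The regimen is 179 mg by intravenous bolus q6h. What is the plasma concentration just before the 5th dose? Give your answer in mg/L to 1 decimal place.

3.0 mg/L

f = (1/2)^(τ/t½) = (1/2)^(6/11) ≈ 0.6852.
C₀ = D/Vd = 179/101 ≈ 1.772 mg/L.
Before the 5th dose, 4 doses have been given. Superposition: Cmin = C₀·(f + f² + … + f^4).
≈ 1.772 × (0.6852 + 0.4695 + 0.3217 + 0.2204) ≈ 1.772 × 1.6968 ≈ 3.007 mg/L.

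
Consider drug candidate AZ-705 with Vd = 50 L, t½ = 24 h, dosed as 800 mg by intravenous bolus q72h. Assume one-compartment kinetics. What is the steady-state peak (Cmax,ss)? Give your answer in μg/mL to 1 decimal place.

18.3 μg/mL

The dosing interval is 3 half-lives, so f = 2^(−3) = 0.125.
Accumulation ratio R = 1/(1 − f) = 1/0.875 = 8/7.
Single-dose peak C₀ = D/Vd = 800/50 = 16 μg/mL.
Steady-state peak Cmax,ss = C₀·R = 16 × 8/7 ≈ 18.286 μg/mL.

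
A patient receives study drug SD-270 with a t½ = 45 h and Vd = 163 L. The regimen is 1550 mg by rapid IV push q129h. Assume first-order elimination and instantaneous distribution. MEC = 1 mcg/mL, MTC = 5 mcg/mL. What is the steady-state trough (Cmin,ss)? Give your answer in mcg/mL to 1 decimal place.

1.5 mcg/mL

Over one 129-h interval, 129/45 ≈ 2.8667 half-lives elapse, leaving f ≈ 0.1371 of each dose.
Single-dose peak C₀ = D/Vd = 1550/163 ≈ 9.509 mcg/mL.
Steady-state trough Cmin,ss = C₀·f/(1−f) ≈ 9.509 × 0.1371/0.8629 ≈ 1.511 mcg/mL.
Trough 1.5 mcg/mL vs MEC 1 mcg/mL: adequate.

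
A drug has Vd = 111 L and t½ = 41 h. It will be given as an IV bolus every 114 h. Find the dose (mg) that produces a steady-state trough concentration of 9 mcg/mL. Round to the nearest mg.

τ/t½ = 114/41 ≈ 2.7805, so f = (1/2)^(114/41) ≈ 0.145542.
Cmin,ss = (D/Vd)·f/(1−f), so D = Cmin,ss·Vd·(1−f)/f.
D = 9 × 111 × (1−f)/f ≈ 9 × 111 × 5.87087 ≈ 5865.00 mg.

5865 mg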